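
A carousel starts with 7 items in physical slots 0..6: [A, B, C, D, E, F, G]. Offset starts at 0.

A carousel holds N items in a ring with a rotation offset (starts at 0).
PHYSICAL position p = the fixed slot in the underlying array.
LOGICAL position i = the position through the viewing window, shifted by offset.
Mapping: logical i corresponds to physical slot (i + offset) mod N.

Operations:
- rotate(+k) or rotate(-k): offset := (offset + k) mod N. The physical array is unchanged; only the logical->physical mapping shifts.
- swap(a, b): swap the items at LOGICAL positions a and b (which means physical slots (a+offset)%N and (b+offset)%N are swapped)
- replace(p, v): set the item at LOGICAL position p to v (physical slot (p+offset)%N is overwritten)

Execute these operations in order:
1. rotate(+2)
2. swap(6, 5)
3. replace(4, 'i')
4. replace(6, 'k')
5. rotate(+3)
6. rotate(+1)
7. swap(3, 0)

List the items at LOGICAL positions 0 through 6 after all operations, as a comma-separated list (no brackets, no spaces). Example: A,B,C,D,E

Answer: C,B,k,i,D,E,F

Derivation:
After op 1 (rotate(+2)): offset=2, physical=[A,B,C,D,E,F,G], logical=[C,D,E,F,G,A,B]
After op 2 (swap(6, 5)): offset=2, physical=[B,A,C,D,E,F,G], logical=[C,D,E,F,G,B,A]
After op 3 (replace(4, 'i')): offset=2, physical=[B,A,C,D,E,F,i], logical=[C,D,E,F,i,B,A]
After op 4 (replace(6, 'k')): offset=2, physical=[B,k,C,D,E,F,i], logical=[C,D,E,F,i,B,k]
After op 5 (rotate(+3)): offset=5, physical=[B,k,C,D,E,F,i], logical=[F,i,B,k,C,D,E]
After op 6 (rotate(+1)): offset=6, physical=[B,k,C,D,E,F,i], logical=[i,B,k,C,D,E,F]
After op 7 (swap(3, 0)): offset=6, physical=[B,k,i,D,E,F,C], logical=[C,B,k,i,D,E,F]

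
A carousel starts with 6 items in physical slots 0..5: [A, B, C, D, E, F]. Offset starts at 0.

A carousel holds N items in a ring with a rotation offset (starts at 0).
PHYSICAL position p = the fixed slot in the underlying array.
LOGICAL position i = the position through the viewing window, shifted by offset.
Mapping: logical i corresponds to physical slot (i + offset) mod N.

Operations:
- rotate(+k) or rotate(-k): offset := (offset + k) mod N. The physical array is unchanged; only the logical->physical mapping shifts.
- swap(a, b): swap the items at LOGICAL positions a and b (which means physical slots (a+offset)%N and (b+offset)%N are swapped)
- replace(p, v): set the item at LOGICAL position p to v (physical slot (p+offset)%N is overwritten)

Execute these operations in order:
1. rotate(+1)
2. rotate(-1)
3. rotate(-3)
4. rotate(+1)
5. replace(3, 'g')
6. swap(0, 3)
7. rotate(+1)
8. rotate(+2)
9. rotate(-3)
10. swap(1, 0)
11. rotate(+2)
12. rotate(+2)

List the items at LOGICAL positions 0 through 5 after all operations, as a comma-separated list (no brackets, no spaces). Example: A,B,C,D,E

Answer: C,D,F,g,A,E

Derivation:
After op 1 (rotate(+1)): offset=1, physical=[A,B,C,D,E,F], logical=[B,C,D,E,F,A]
After op 2 (rotate(-1)): offset=0, physical=[A,B,C,D,E,F], logical=[A,B,C,D,E,F]
After op 3 (rotate(-3)): offset=3, physical=[A,B,C,D,E,F], logical=[D,E,F,A,B,C]
After op 4 (rotate(+1)): offset=4, physical=[A,B,C,D,E,F], logical=[E,F,A,B,C,D]
After op 5 (replace(3, 'g')): offset=4, physical=[A,g,C,D,E,F], logical=[E,F,A,g,C,D]
After op 6 (swap(0, 3)): offset=4, physical=[A,E,C,D,g,F], logical=[g,F,A,E,C,D]
After op 7 (rotate(+1)): offset=5, physical=[A,E,C,D,g,F], logical=[F,A,E,C,D,g]
After op 8 (rotate(+2)): offset=1, physical=[A,E,C,D,g,F], logical=[E,C,D,g,F,A]
After op 9 (rotate(-3)): offset=4, physical=[A,E,C,D,g,F], logical=[g,F,A,E,C,D]
After op 10 (swap(1, 0)): offset=4, physical=[A,E,C,D,F,g], logical=[F,g,A,E,C,D]
After op 11 (rotate(+2)): offset=0, physical=[A,E,C,D,F,g], logical=[A,E,C,D,F,g]
After op 12 (rotate(+2)): offset=2, physical=[A,E,C,D,F,g], logical=[C,D,F,g,A,E]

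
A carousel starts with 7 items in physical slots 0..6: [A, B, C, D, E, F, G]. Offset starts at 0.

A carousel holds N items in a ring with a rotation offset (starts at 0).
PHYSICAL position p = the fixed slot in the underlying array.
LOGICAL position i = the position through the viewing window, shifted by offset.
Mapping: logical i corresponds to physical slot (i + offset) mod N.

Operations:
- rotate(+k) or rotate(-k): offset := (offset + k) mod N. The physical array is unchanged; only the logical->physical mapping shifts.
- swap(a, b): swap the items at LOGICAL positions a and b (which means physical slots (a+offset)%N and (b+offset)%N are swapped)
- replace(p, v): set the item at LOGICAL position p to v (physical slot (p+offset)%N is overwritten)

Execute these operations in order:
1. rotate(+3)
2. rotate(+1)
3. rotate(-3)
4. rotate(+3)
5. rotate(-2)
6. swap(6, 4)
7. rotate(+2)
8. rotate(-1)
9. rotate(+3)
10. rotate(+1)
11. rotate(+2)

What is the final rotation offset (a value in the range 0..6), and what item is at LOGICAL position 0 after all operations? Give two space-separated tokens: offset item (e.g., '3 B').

Answer: 2 C

Derivation:
After op 1 (rotate(+3)): offset=3, physical=[A,B,C,D,E,F,G], logical=[D,E,F,G,A,B,C]
After op 2 (rotate(+1)): offset=4, physical=[A,B,C,D,E,F,G], logical=[E,F,G,A,B,C,D]
After op 3 (rotate(-3)): offset=1, physical=[A,B,C,D,E,F,G], logical=[B,C,D,E,F,G,A]
After op 4 (rotate(+3)): offset=4, physical=[A,B,C,D,E,F,G], logical=[E,F,G,A,B,C,D]
After op 5 (rotate(-2)): offset=2, physical=[A,B,C,D,E,F,G], logical=[C,D,E,F,G,A,B]
After op 6 (swap(6, 4)): offset=2, physical=[A,G,C,D,E,F,B], logical=[C,D,E,F,B,A,G]
After op 7 (rotate(+2)): offset=4, physical=[A,G,C,D,E,F,B], logical=[E,F,B,A,G,C,D]
After op 8 (rotate(-1)): offset=3, physical=[A,G,C,D,E,F,B], logical=[D,E,F,B,A,G,C]
After op 9 (rotate(+3)): offset=6, physical=[A,G,C,D,E,F,B], logical=[B,A,G,C,D,E,F]
After op 10 (rotate(+1)): offset=0, physical=[A,G,C,D,E,F,B], logical=[A,G,C,D,E,F,B]
After op 11 (rotate(+2)): offset=2, physical=[A,G,C,D,E,F,B], logical=[C,D,E,F,B,A,G]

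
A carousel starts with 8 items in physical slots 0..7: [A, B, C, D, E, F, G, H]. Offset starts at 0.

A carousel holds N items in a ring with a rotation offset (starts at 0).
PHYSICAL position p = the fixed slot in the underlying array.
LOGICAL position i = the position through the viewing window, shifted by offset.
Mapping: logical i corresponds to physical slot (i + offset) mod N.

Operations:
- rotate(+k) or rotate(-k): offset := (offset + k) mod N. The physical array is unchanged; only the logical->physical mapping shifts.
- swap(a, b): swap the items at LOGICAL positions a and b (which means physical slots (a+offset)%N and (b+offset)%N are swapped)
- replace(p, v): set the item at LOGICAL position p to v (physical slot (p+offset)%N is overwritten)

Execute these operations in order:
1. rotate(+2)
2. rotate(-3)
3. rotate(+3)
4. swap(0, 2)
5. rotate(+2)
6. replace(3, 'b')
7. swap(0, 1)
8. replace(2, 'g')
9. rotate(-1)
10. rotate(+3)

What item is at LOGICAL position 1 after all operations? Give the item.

Answer: b

Derivation:
After op 1 (rotate(+2)): offset=2, physical=[A,B,C,D,E,F,G,H], logical=[C,D,E,F,G,H,A,B]
After op 2 (rotate(-3)): offset=7, physical=[A,B,C,D,E,F,G,H], logical=[H,A,B,C,D,E,F,G]
After op 3 (rotate(+3)): offset=2, physical=[A,B,C,D,E,F,G,H], logical=[C,D,E,F,G,H,A,B]
After op 4 (swap(0, 2)): offset=2, physical=[A,B,E,D,C,F,G,H], logical=[E,D,C,F,G,H,A,B]
After op 5 (rotate(+2)): offset=4, physical=[A,B,E,D,C,F,G,H], logical=[C,F,G,H,A,B,E,D]
After op 6 (replace(3, 'b')): offset=4, physical=[A,B,E,D,C,F,G,b], logical=[C,F,G,b,A,B,E,D]
After op 7 (swap(0, 1)): offset=4, physical=[A,B,E,D,F,C,G,b], logical=[F,C,G,b,A,B,E,D]
After op 8 (replace(2, 'g')): offset=4, physical=[A,B,E,D,F,C,g,b], logical=[F,C,g,b,A,B,E,D]
After op 9 (rotate(-1)): offset=3, physical=[A,B,E,D,F,C,g,b], logical=[D,F,C,g,b,A,B,E]
After op 10 (rotate(+3)): offset=6, physical=[A,B,E,D,F,C,g,b], logical=[g,b,A,B,E,D,F,C]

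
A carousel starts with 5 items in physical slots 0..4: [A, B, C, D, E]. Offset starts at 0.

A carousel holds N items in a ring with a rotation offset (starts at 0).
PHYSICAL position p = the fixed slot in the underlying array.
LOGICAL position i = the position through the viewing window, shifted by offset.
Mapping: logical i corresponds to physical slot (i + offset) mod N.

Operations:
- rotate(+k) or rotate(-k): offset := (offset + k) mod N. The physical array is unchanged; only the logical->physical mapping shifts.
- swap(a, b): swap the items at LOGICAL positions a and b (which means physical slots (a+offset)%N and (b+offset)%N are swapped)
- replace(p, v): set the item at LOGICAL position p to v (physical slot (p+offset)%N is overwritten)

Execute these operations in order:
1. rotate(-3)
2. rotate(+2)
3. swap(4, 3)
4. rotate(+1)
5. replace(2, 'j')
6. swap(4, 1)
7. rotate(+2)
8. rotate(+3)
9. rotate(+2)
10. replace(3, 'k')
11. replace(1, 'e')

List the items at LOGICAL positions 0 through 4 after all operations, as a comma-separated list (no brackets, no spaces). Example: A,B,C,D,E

After op 1 (rotate(-3)): offset=2, physical=[A,B,C,D,E], logical=[C,D,E,A,B]
After op 2 (rotate(+2)): offset=4, physical=[A,B,C,D,E], logical=[E,A,B,C,D]
After op 3 (swap(4, 3)): offset=4, physical=[A,B,D,C,E], logical=[E,A,B,D,C]
After op 4 (rotate(+1)): offset=0, physical=[A,B,D,C,E], logical=[A,B,D,C,E]
After op 5 (replace(2, 'j')): offset=0, physical=[A,B,j,C,E], logical=[A,B,j,C,E]
After op 6 (swap(4, 1)): offset=0, physical=[A,E,j,C,B], logical=[A,E,j,C,B]
After op 7 (rotate(+2)): offset=2, physical=[A,E,j,C,B], logical=[j,C,B,A,E]
After op 8 (rotate(+3)): offset=0, physical=[A,E,j,C,B], logical=[A,E,j,C,B]
After op 9 (rotate(+2)): offset=2, physical=[A,E,j,C,B], logical=[j,C,B,A,E]
After op 10 (replace(3, 'k')): offset=2, physical=[k,E,j,C,B], logical=[j,C,B,k,E]
After op 11 (replace(1, 'e')): offset=2, physical=[k,E,j,e,B], logical=[j,e,B,k,E]

Answer: j,e,B,k,E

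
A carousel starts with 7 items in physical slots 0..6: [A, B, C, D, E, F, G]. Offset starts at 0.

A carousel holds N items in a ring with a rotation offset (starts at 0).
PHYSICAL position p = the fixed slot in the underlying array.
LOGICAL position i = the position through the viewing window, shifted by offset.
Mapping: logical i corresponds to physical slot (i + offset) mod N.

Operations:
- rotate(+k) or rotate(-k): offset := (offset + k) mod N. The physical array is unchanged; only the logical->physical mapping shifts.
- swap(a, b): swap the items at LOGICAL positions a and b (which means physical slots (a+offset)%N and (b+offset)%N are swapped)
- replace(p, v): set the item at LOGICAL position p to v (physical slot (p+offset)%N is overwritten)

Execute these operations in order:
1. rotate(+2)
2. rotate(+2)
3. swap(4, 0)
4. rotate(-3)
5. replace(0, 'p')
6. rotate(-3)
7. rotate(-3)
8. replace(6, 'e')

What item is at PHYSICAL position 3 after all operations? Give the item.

After op 1 (rotate(+2)): offset=2, physical=[A,B,C,D,E,F,G], logical=[C,D,E,F,G,A,B]
After op 2 (rotate(+2)): offset=4, physical=[A,B,C,D,E,F,G], logical=[E,F,G,A,B,C,D]
After op 3 (swap(4, 0)): offset=4, physical=[A,E,C,D,B,F,G], logical=[B,F,G,A,E,C,D]
After op 4 (rotate(-3)): offset=1, physical=[A,E,C,D,B,F,G], logical=[E,C,D,B,F,G,A]
After op 5 (replace(0, 'p')): offset=1, physical=[A,p,C,D,B,F,G], logical=[p,C,D,B,F,G,A]
After op 6 (rotate(-3)): offset=5, physical=[A,p,C,D,B,F,G], logical=[F,G,A,p,C,D,B]
After op 7 (rotate(-3)): offset=2, physical=[A,p,C,D,B,F,G], logical=[C,D,B,F,G,A,p]
After op 8 (replace(6, 'e')): offset=2, physical=[A,e,C,D,B,F,G], logical=[C,D,B,F,G,A,e]

Answer: D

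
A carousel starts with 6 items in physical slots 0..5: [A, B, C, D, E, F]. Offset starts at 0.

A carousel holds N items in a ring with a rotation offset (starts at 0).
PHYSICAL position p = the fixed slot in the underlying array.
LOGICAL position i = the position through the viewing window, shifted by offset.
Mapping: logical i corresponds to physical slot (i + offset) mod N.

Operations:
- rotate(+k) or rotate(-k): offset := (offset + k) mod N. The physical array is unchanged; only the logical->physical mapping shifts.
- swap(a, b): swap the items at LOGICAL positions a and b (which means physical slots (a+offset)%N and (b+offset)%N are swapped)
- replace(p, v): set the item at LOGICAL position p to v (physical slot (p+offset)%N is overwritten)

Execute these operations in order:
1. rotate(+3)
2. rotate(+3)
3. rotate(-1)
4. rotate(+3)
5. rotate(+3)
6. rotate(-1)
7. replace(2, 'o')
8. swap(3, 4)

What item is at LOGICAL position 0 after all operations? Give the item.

Answer: E

Derivation:
After op 1 (rotate(+3)): offset=3, physical=[A,B,C,D,E,F], logical=[D,E,F,A,B,C]
After op 2 (rotate(+3)): offset=0, physical=[A,B,C,D,E,F], logical=[A,B,C,D,E,F]
After op 3 (rotate(-1)): offset=5, physical=[A,B,C,D,E,F], logical=[F,A,B,C,D,E]
After op 4 (rotate(+3)): offset=2, physical=[A,B,C,D,E,F], logical=[C,D,E,F,A,B]
After op 5 (rotate(+3)): offset=5, physical=[A,B,C,D,E,F], logical=[F,A,B,C,D,E]
After op 6 (rotate(-1)): offset=4, physical=[A,B,C,D,E,F], logical=[E,F,A,B,C,D]
After op 7 (replace(2, 'o')): offset=4, physical=[o,B,C,D,E,F], logical=[E,F,o,B,C,D]
After op 8 (swap(3, 4)): offset=4, physical=[o,C,B,D,E,F], logical=[E,F,o,C,B,D]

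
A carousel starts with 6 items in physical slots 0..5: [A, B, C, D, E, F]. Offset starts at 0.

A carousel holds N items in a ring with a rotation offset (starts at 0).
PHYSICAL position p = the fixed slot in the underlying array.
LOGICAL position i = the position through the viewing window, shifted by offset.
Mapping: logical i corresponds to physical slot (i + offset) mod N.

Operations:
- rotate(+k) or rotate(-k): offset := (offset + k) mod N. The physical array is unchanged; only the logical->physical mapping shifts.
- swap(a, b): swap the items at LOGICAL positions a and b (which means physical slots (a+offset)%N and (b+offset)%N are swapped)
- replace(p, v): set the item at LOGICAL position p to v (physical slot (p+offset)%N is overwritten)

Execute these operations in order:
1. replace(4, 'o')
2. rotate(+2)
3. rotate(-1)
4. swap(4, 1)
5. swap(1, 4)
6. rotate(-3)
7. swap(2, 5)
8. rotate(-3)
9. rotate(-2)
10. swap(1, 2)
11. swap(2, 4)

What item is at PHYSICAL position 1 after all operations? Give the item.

After op 1 (replace(4, 'o')): offset=0, physical=[A,B,C,D,o,F], logical=[A,B,C,D,o,F]
After op 2 (rotate(+2)): offset=2, physical=[A,B,C,D,o,F], logical=[C,D,o,F,A,B]
After op 3 (rotate(-1)): offset=1, physical=[A,B,C,D,o,F], logical=[B,C,D,o,F,A]
After op 4 (swap(4, 1)): offset=1, physical=[A,B,F,D,o,C], logical=[B,F,D,o,C,A]
After op 5 (swap(1, 4)): offset=1, physical=[A,B,C,D,o,F], logical=[B,C,D,o,F,A]
After op 6 (rotate(-3)): offset=4, physical=[A,B,C,D,o,F], logical=[o,F,A,B,C,D]
After op 7 (swap(2, 5)): offset=4, physical=[D,B,C,A,o,F], logical=[o,F,D,B,C,A]
After op 8 (rotate(-3)): offset=1, physical=[D,B,C,A,o,F], logical=[B,C,A,o,F,D]
After op 9 (rotate(-2)): offset=5, physical=[D,B,C,A,o,F], logical=[F,D,B,C,A,o]
After op 10 (swap(1, 2)): offset=5, physical=[B,D,C,A,o,F], logical=[F,B,D,C,A,o]
After op 11 (swap(2, 4)): offset=5, physical=[B,A,C,D,o,F], logical=[F,B,A,C,D,o]

Answer: A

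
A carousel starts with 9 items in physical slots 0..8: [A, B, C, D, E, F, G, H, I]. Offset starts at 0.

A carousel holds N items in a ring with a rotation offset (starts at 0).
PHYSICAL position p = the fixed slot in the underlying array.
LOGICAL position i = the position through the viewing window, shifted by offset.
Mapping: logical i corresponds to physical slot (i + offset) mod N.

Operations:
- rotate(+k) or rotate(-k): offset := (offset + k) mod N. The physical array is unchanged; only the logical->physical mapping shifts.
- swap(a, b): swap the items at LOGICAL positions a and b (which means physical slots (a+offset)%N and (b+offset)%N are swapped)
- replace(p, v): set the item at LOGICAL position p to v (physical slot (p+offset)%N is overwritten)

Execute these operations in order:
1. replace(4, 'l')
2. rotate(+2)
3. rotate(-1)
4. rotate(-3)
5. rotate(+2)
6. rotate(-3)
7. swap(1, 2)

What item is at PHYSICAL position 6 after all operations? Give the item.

After op 1 (replace(4, 'l')): offset=0, physical=[A,B,C,D,l,F,G,H,I], logical=[A,B,C,D,l,F,G,H,I]
After op 2 (rotate(+2)): offset=2, physical=[A,B,C,D,l,F,G,H,I], logical=[C,D,l,F,G,H,I,A,B]
After op 3 (rotate(-1)): offset=1, physical=[A,B,C,D,l,F,G,H,I], logical=[B,C,D,l,F,G,H,I,A]
After op 4 (rotate(-3)): offset=7, physical=[A,B,C,D,l,F,G,H,I], logical=[H,I,A,B,C,D,l,F,G]
After op 5 (rotate(+2)): offset=0, physical=[A,B,C,D,l,F,G,H,I], logical=[A,B,C,D,l,F,G,H,I]
After op 6 (rotate(-3)): offset=6, physical=[A,B,C,D,l,F,G,H,I], logical=[G,H,I,A,B,C,D,l,F]
After op 7 (swap(1, 2)): offset=6, physical=[A,B,C,D,l,F,G,I,H], logical=[G,I,H,A,B,C,D,l,F]

Answer: G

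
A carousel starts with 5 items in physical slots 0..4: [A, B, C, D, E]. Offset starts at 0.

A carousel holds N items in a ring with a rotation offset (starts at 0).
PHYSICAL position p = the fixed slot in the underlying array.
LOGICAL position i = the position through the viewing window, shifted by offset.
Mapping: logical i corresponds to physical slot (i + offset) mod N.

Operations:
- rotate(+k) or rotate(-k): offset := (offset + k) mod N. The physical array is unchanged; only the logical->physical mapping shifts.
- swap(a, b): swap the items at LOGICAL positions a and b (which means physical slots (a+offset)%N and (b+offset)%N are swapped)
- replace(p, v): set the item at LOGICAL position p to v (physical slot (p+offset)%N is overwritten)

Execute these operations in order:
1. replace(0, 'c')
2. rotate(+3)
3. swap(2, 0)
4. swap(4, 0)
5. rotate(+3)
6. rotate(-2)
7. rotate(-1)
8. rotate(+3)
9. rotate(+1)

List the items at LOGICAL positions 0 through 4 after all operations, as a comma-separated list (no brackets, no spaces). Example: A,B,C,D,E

Answer: c,C,E,D,B

Derivation:
After op 1 (replace(0, 'c')): offset=0, physical=[c,B,C,D,E], logical=[c,B,C,D,E]
After op 2 (rotate(+3)): offset=3, physical=[c,B,C,D,E], logical=[D,E,c,B,C]
After op 3 (swap(2, 0)): offset=3, physical=[D,B,C,c,E], logical=[c,E,D,B,C]
After op 4 (swap(4, 0)): offset=3, physical=[D,B,c,C,E], logical=[C,E,D,B,c]
After op 5 (rotate(+3)): offset=1, physical=[D,B,c,C,E], logical=[B,c,C,E,D]
After op 6 (rotate(-2)): offset=4, physical=[D,B,c,C,E], logical=[E,D,B,c,C]
After op 7 (rotate(-1)): offset=3, physical=[D,B,c,C,E], logical=[C,E,D,B,c]
After op 8 (rotate(+3)): offset=1, physical=[D,B,c,C,E], logical=[B,c,C,E,D]
After op 9 (rotate(+1)): offset=2, physical=[D,B,c,C,E], logical=[c,C,E,D,B]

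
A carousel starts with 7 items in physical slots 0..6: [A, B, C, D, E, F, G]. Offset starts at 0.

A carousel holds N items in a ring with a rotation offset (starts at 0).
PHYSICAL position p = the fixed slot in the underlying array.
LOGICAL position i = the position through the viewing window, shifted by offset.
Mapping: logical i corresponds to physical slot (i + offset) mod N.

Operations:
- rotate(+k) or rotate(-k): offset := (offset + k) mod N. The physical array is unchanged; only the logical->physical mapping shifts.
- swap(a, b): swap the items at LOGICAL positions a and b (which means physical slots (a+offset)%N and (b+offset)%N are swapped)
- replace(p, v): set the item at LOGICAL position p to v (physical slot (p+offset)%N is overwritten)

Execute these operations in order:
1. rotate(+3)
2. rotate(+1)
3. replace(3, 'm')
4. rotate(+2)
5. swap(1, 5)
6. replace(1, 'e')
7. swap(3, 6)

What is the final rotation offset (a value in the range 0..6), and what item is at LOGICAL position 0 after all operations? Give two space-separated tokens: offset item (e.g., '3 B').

Answer: 6 G

Derivation:
After op 1 (rotate(+3)): offset=3, physical=[A,B,C,D,E,F,G], logical=[D,E,F,G,A,B,C]
After op 2 (rotate(+1)): offset=4, physical=[A,B,C,D,E,F,G], logical=[E,F,G,A,B,C,D]
After op 3 (replace(3, 'm')): offset=4, physical=[m,B,C,D,E,F,G], logical=[E,F,G,m,B,C,D]
After op 4 (rotate(+2)): offset=6, physical=[m,B,C,D,E,F,G], logical=[G,m,B,C,D,E,F]
After op 5 (swap(1, 5)): offset=6, physical=[E,B,C,D,m,F,G], logical=[G,E,B,C,D,m,F]
After op 6 (replace(1, 'e')): offset=6, physical=[e,B,C,D,m,F,G], logical=[G,e,B,C,D,m,F]
After op 7 (swap(3, 6)): offset=6, physical=[e,B,F,D,m,C,G], logical=[G,e,B,F,D,m,C]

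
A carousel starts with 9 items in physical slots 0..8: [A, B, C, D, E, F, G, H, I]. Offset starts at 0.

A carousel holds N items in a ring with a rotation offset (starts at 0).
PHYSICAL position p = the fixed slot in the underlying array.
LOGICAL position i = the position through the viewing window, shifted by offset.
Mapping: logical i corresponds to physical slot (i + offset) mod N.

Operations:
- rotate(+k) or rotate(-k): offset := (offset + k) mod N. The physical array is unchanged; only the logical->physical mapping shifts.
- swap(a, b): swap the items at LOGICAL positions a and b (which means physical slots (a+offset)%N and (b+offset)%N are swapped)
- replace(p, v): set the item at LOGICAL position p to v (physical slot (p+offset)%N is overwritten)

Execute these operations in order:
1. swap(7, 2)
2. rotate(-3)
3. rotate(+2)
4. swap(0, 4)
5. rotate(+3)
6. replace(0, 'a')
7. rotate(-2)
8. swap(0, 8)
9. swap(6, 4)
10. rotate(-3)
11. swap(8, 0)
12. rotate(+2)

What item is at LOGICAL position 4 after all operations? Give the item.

Answer: I

Derivation:
After op 1 (swap(7, 2)): offset=0, physical=[A,B,H,D,E,F,G,C,I], logical=[A,B,H,D,E,F,G,C,I]
After op 2 (rotate(-3)): offset=6, physical=[A,B,H,D,E,F,G,C,I], logical=[G,C,I,A,B,H,D,E,F]
After op 3 (rotate(+2)): offset=8, physical=[A,B,H,D,E,F,G,C,I], logical=[I,A,B,H,D,E,F,G,C]
After op 4 (swap(0, 4)): offset=8, physical=[A,B,H,I,E,F,G,C,D], logical=[D,A,B,H,I,E,F,G,C]
After op 5 (rotate(+3)): offset=2, physical=[A,B,H,I,E,F,G,C,D], logical=[H,I,E,F,G,C,D,A,B]
After op 6 (replace(0, 'a')): offset=2, physical=[A,B,a,I,E,F,G,C,D], logical=[a,I,E,F,G,C,D,A,B]
After op 7 (rotate(-2)): offset=0, physical=[A,B,a,I,E,F,G,C,D], logical=[A,B,a,I,E,F,G,C,D]
After op 8 (swap(0, 8)): offset=0, physical=[D,B,a,I,E,F,G,C,A], logical=[D,B,a,I,E,F,G,C,A]
After op 9 (swap(6, 4)): offset=0, physical=[D,B,a,I,G,F,E,C,A], logical=[D,B,a,I,G,F,E,C,A]
After op 10 (rotate(-3)): offset=6, physical=[D,B,a,I,G,F,E,C,A], logical=[E,C,A,D,B,a,I,G,F]
After op 11 (swap(8, 0)): offset=6, physical=[D,B,a,I,G,E,F,C,A], logical=[F,C,A,D,B,a,I,G,E]
After op 12 (rotate(+2)): offset=8, physical=[D,B,a,I,G,E,F,C,A], logical=[A,D,B,a,I,G,E,F,C]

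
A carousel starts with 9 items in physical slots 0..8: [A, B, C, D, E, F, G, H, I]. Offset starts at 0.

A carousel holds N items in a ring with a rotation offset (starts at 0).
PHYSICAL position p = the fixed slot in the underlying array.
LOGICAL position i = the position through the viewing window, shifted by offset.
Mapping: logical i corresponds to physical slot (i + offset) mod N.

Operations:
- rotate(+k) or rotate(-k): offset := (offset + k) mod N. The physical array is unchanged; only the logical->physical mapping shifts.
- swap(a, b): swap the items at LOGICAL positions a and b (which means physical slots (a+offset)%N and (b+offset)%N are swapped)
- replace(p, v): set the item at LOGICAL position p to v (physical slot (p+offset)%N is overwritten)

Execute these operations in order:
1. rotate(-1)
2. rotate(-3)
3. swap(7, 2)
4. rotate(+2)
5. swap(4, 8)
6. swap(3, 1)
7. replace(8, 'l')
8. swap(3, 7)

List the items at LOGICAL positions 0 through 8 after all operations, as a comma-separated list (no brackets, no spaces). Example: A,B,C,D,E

Answer: D,B,A,F,G,H,E,I,l

Derivation:
After op 1 (rotate(-1)): offset=8, physical=[A,B,C,D,E,F,G,H,I], logical=[I,A,B,C,D,E,F,G,H]
After op 2 (rotate(-3)): offset=5, physical=[A,B,C,D,E,F,G,H,I], logical=[F,G,H,I,A,B,C,D,E]
After op 3 (swap(7, 2)): offset=5, physical=[A,B,C,H,E,F,G,D,I], logical=[F,G,D,I,A,B,C,H,E]
After op 4 (rotate(+2)): offset=7, physical=[A,B,C,H,E,F,G,D,I], logical=[D,I,A,B,C,H,E,F,G]
After op 5 (swap(4, 8)): offset=7, physical=[A,B,G,H,E,F,C,D,I], logical=[D,I,A,B,G,H,E,F,C]
After op 6 (swap(3, 1)): offset=7, physical=[A,I,G,H,E,F,C,D,B], logical=[D,B,A,I,G,H,E,F,C]
After op 7 (replace(8, 'l')): offset=7, physical=[A,I,G,H,E,F,l,D,B], logical=[D,B,A,I,G,H,E,F,l]
After op 8 (swap(3, 7)): offset=7, physical=[A,F,G,H,E,I,l,D,B], logical=[D,B,A,F,G,H,E,I,l]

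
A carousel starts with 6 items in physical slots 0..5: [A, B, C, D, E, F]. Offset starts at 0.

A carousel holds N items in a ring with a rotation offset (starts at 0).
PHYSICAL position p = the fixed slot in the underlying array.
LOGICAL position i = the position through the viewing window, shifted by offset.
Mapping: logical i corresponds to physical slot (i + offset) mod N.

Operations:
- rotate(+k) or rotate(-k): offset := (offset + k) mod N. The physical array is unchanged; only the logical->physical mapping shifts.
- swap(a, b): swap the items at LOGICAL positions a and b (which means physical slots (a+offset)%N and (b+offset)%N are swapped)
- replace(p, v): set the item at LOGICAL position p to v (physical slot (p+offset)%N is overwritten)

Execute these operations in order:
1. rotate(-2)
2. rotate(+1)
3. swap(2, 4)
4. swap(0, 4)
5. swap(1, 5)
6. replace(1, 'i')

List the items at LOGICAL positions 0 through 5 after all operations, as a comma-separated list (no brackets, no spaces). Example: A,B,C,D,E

Answer: B,i,D,C,F,A

Derivation:
After op 1 (rotate(-2)): offset=4, physical=[A,B,C,D,E,F], logical=[E,F,A,B,C,D]
After op 2 (rotate(+1)): offset=5, physical=[A,B,C,D,E,F], logical=[F,A,B,C,D,E]
After op 3 (swap(2, 4)): offset=5, physical=[A,D,C,B,E,F], logical=[F,A,D,C,B,E]
After op 4 (swap(0, 4)): offset=5, physical=[A,D,C,F,E,B], logical=[B,A,D,C,F,E]
After op 5 (swap(1, 5)): offset=5, physical=[E,D,C,F,A,B], logical=[B,E,D,C,F,A]
After op 6 (replace(1, 'i')): offset=5, physical=[i,D,C,F,A,B], logical=[B,i,D,C,F,A]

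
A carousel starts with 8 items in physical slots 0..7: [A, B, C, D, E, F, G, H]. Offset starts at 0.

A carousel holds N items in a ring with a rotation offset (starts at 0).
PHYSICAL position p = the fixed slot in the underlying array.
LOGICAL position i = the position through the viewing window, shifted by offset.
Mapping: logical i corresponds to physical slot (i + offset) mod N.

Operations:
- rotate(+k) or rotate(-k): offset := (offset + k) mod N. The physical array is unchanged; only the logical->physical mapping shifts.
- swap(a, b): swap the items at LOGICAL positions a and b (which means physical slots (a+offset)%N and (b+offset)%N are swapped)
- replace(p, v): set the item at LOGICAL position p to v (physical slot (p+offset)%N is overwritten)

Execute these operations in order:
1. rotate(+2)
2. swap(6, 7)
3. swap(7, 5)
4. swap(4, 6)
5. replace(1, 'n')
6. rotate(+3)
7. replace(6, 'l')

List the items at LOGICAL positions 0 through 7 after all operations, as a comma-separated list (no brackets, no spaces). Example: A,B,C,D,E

After op 1 (rotate(+2)): offset=2, physical=[A,B,C,D,E,F,G,H], logical=[C,D,E,F,G,H,A,B]
After op 2 (swap(6, 7)): offset=2, physical=[B,A,C,D,E,F,G,H], logical=[C,D,E,F,G,H,B,A]
After op 3 (swap(7, 5)): offset=2, physical=[B,H,C,D,E,F,G,A], logical=[C,D,E,F,G,A,B,H]
After op 4 (swap(4, 6)): offset=2, physical=[G,H,C,D,E,F,B,A], logical=[C,D,E,F,B,A,G,H]
After op 5 (replace(1, 'n')): offset=2, physical=[G,H,C,n,E,F,B,A], logical=[C,n,E,F,B,A,G,H]
After op 6 (rotate(+3)): offset=5, physical=[G,H,C,n,E,F,B,A], logical=[F,B,A,G,H,C,n,E]
After op 7 (replace(6, 'l')): offset=5, physical=[G,H,C,l,E,F,B,A], logical=[F,B,A,G,H,C,l,E]

Answer: F,B,A,G,H,C,l,E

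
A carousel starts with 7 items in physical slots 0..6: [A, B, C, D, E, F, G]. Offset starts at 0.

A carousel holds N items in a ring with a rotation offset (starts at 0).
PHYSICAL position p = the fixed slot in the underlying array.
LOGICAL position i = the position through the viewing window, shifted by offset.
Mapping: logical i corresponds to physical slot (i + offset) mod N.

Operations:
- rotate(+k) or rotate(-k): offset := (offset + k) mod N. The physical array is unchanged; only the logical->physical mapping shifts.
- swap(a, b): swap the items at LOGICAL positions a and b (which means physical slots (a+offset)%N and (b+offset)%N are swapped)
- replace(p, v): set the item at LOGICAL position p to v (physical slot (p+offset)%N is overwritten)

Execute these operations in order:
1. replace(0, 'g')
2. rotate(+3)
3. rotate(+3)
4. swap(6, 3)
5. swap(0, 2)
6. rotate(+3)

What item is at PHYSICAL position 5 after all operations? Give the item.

After op 1 (replace(0, 'g')): offset=0, physical=[g,B,C,D,E,F,G], logical=[g,B,C,D,E,F,G]
After op 2 (rotate(+3)): offset=3, physical=[g,B,C,D,E,F,G], logical=[D,E,F,G,g,B,C]
After op 3 (rotate(+3)): offset=6, physical=[g,B,C,D,E,F,G], logical=[G,g,B,C,D,E,F]
After op 4 (swap(6, 3)): offset=6, physical=[g,B,F,D,E,C,G], logical=[G,g,B,F,D,E,C]
After op 5 (swap(0, 2)): offset=6, physical=[g,G,F,D,E,C,B], logical=[B,g,G,F,D,E,C]
After op 6 (rotate(+3)): offset=2, physical=[g,G,F,D,E,C,B], logical=[F,D,E,C,B,g,G]

Answer: C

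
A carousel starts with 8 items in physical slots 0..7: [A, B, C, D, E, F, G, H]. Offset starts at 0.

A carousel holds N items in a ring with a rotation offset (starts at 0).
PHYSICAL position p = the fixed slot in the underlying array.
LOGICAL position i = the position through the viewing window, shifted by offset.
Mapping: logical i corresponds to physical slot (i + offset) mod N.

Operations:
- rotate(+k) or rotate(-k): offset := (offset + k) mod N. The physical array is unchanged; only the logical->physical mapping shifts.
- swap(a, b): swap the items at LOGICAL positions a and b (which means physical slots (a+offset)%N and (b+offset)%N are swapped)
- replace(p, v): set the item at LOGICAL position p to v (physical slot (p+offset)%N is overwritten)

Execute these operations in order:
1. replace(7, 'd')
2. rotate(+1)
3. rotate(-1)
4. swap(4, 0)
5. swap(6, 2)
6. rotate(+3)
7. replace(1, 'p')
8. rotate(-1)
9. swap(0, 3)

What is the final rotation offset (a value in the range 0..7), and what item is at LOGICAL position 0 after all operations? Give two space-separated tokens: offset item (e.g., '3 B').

After op 1 (replace(7, 'd')): offset=0, physical=[A,B,C,D,E,F,G,d], logical=[A,B,C,D,E,F,G,d]
After op 2 (rotate(+1)): offset=1, physical=[A,B,C,D,E,F,G,d], logical=[B,C,D,E,F,G,d,A]
After op 3 (rotate(-1)): offset=0, physical=[A,B,C,D,E,F,G,d], logical=[A,B,C,D,E,F,G,d]
After op 4 (swap(4, 0)): offset=0, physical=[E,B,C,D,A,F,G,d], logical=[E,B,C,D,A,F,G,d]
After op 5 (swap(6, 2)): offset=0, physical=[E,B,G,D,A,F,C,d], logical=[E,B,G,D,A,F,C,d]
After op 6 (rotate(+3)): offset=3, physical=[E,B,G,D,A,F,C,d], logical=[D,A,F,C,d,E,B,G]
After op 7 (replace(1, 'p')): offset=3, physical=[E,B,G,D,p,F,C,d], logical=[D,p,F,C,d,E,B,G]
After op 8 (rotate(-1)): offset=2, physical=[E,B,G,D,p,F,C,d], logical=[G,D,p,F,C,d,E,B]
After op 9 (swap(0, 3)): offset=2, physical=[E,B,F,D,p,G,C,d], logical=[F,D,p,G,C,d,E,B]

Answer: 2 F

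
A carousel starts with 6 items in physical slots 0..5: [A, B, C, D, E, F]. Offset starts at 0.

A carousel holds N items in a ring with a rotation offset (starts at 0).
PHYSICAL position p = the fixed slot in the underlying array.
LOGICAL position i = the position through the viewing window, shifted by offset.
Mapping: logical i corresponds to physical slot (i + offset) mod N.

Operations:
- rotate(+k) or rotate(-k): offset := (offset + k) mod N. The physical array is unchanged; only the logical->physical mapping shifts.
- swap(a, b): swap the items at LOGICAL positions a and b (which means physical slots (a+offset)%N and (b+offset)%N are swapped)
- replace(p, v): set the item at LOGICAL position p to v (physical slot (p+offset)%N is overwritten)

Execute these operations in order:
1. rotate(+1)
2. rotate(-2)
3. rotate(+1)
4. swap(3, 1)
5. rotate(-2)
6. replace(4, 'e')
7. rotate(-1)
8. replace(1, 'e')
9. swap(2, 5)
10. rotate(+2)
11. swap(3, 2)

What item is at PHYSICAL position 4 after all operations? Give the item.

After op 1 (rotate(+1)): offset=1, physical=[A,B,C,D,E,F], logical=[B,C,D,E,F,A]
After op 2 (rotate(-2)): offset=5, physical=[A,B,C,D,E,F], logical=[F,A,B,C,D,E]
After op 3 (rotate(+1)): offset=0, physical=[A,B,C,D,E,F], logical=[A,B,C,D,E,F]
After op 4 (swap(3, 1)): offset=0, physical=[A,D,C,B,E,F], logical=[A,D,C,B,E,F]
After op 5 (rotate(-2)): offset=4, physical=[A,D,C,B,E,F], logical=[E,F,A,D,C,B]
After op 6 (replace(4, 'e')): offset=4, physical=[A,D,e,B,E,F], logical=[E,F,A,D,e,B]
After op 7 (rotate(-1)): offset=3, physical=[A,D,e,B,E,F], logical=[B,E,F,A,D,e]
After op 8 (replace(1, 'e')): offset=3, physical=[A,D,e,B,e,F], logical=[B,e,F,A,D,e]
After op 9 (swap(2, 5)): offset=3, physical=[A,D,F,B,e,e], logical=[B,e,e,A,D,F]
After op 10 (rotate(+2)): offset=5, physical=[A,D,F,B,e,e], logical=[e,A,D,F,B,e]
After op 11 (swap(3, 2)): offset=5, physical=[A,F,D,B,e,e], logical=[e,A,F,D,B,e]

Answer: e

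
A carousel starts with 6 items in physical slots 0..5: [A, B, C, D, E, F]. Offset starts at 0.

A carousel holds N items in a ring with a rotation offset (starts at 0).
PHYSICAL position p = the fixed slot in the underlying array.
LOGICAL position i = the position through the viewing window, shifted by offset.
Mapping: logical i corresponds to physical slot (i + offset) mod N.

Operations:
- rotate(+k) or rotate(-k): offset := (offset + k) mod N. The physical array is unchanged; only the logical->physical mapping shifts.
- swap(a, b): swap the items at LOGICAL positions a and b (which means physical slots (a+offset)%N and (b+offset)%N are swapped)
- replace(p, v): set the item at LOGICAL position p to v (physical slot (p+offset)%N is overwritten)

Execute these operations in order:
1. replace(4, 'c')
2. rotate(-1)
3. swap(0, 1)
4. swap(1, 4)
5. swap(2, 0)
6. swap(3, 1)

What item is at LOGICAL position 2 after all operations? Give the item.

Answer: A

Derivation:
After op 1 (replace(4, 'c')): offset=0, physical=[A,B,C,D,c,F], logical=[A,B,C,D,c,F]
After op 2 (rotate(-1)): offset=5, physical=[A,B,C,D,c,F], logical=[F,A,B,C,D,c]
After op 3 (swap(0, 1)): offset=5, physical=[F,B,C,D,c,A], logical=[A,F,B,C,D,c]
After op 4 (swap(1, 4)): offset=5, physical=[D,B,C,F,c,A], logical=[A,D,B,C,F,c]
After op 5 (swap(2, 0)): offset=5, physical=[D,A,C,F,c,B], logical=[B,D,A,C,F,c]
After op 6 (swap(3, 1)): offset=5, physical=[C,A,D,F,c,B], logical=[B,C,A,D,F,c]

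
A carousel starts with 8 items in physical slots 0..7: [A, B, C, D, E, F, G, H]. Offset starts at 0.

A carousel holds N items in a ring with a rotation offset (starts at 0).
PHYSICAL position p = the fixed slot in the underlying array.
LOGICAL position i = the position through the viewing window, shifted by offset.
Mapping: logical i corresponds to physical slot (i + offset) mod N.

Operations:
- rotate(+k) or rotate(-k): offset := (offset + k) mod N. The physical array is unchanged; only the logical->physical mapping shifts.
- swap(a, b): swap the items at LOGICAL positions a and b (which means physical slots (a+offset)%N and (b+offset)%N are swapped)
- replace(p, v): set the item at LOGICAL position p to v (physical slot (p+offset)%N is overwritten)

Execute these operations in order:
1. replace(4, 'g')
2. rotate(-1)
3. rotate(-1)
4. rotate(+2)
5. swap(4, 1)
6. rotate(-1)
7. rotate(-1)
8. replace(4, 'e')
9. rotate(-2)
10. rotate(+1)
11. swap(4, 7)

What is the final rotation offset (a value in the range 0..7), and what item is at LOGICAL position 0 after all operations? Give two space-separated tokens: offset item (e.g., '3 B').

Answer: 5 F

Derivation:
After op 1 (replace(4, 'g')): offset=0, physical=[A,B,C,D,g,F,G,H], logical=[A,B,C,D,g,F,G,H]
After op 2 (rotate(-1)): offset=7, physical=[A,B,C,D,g,F,G,H], logical=[H,A,B,C,D,g,F,G]
After op 3 (rotate(-1)): offset=6, physical=[A,B,C,D,g,F,G,H], logical=[G,H,A,B,C,D,g,F]
After op 4 (rotate(+2)): offset=0, physical=[A,B,C,D,g,F,G,H], logical=[A,B,C,D,g,F,G,H]
After op 5 (swap(4, 1)): offset=0, physical=[A,g,C,D,B,F,G,H], logical=[A,g,C,D,B,F,G,H]
After op 6 (rotate(-1)): offset=7, physical=[A,g,C,D,B,F,G,H], logical=[H,A,g,C,D,B,F,G]
After op 7 (rotate(-1)): offset=6, physical=[A,g,C,D,B,F,G,H], logical=[G,H,A,g,C,D,B,F]
After op 8 (replace(4, 'e')): offset=6, physical=[A,g,e,D,B,F,G,H], logical=[G,H,A,g,e,D,B,F]
After op 9 (rotate(-2)): offset=4, physical=[A,g,e,D,B,F,G,H], logical=[B,F,G,H,A,g,e,D]
After op 10 (rotate(+1)): offset=5, physical=[A,g,e,D,B,F,G,H], logical=[F,G,H,A,g,e,D,B]
After op 11 (swap(4, 7)): offset=5, physical=[A,B,e,D,g,F,G,H], logical=[F,G,H,A,B,e,D,g]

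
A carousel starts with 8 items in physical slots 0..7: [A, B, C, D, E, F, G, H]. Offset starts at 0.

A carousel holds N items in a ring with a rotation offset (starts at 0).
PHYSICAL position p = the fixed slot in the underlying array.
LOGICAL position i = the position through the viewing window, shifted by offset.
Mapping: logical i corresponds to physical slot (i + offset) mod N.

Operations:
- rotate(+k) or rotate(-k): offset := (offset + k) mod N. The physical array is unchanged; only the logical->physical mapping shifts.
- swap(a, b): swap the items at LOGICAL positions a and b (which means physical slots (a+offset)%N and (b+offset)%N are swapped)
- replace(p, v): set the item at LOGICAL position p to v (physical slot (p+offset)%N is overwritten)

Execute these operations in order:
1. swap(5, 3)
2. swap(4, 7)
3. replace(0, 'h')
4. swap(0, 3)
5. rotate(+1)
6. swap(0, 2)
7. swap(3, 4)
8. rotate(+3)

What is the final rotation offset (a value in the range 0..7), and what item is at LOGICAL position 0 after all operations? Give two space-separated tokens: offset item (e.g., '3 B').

Answer: 4 D

Derivation:
After op 1 (swap(5, 3)): offset=0, physical=[A,B,C,F,E,D,G,H], logical=[A,B,C,F,E,D,G,H]
After op 2 (swap(4, 7)): offset=0, physical=[A,B,C,F,H,D,G,E], logical=[A,B,C,F,H,D,G,E]
After op 3 (replace(0, 'h')): offset=0, physical=[h,B,C,F,H,D,G,E], logical=[h,B,C,F,H,D,G,E]
After op 4 (swap(0, 3)): offset=0, physical=[F,B,C,h,H,D,G,E], logical=[F,B,C,h,H,D,G,E]
After op 5 (rotate(+1)): offset=1, physical=[F,B,C,h,H,D,G,E], logical=[B,C,h,H,D,G,E,F]
After op 6 (swap(0, 2)): offset=1, physical=[F,h,C,B,H,D,G,E], logical=[h,C,B,H,D,G,E,F]
After op 7 (swap(3, 4)): offset=1, physical=[F,h,C,B,D,H,G,E], logical=[h,C,B,D,H,G,E,F]
After op 8 (rotate(+3)): offset=4, physical=[F,h,C,B,D,H,G,E], logical=[D,H,G,E,F,h,C,B]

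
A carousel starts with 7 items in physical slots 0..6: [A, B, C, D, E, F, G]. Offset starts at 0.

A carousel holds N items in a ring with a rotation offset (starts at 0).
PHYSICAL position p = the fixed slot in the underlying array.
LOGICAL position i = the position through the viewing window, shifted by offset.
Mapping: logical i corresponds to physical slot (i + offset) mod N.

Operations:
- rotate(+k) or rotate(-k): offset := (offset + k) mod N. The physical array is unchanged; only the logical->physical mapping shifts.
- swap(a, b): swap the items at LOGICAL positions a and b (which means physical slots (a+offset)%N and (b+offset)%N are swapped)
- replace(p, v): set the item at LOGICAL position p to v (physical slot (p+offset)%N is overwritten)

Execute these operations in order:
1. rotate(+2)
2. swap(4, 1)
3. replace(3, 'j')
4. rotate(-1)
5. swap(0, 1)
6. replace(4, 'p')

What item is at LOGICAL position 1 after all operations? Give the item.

Answer: B

Derivation:
After op 1 (rotate(+2)): offset=2, physical=[A,B,C,D,E,F,G], logical=[C,D,E,F,G,A,B]
After op 2 (swap(4, 1)): offset=2, physical=[A,B,C,G,E,F,D], logical=[C,G,E,F,D,A,B]
After op 3 (replace(3, 'j')): offset=2, physical=[A,B,C,G,E,j,D], logical=[C,G,E,j,D,A,B]
After op 4 (rotate(-1)): offset=1, physical=[A,B,C,G,E,j,D], logical=[B,C,G,E,j,D,A]
After op 5 (swap(0, 1)): offset=1, physical=[A,C,B,G,E,j,D], logical=[C,B,G,E,j,D,A]
After op 6 (replace(4, 'p')): offset=1, physical=[A,C,B,G,E,p,D], logical=[C,B,G,E,p,D,A]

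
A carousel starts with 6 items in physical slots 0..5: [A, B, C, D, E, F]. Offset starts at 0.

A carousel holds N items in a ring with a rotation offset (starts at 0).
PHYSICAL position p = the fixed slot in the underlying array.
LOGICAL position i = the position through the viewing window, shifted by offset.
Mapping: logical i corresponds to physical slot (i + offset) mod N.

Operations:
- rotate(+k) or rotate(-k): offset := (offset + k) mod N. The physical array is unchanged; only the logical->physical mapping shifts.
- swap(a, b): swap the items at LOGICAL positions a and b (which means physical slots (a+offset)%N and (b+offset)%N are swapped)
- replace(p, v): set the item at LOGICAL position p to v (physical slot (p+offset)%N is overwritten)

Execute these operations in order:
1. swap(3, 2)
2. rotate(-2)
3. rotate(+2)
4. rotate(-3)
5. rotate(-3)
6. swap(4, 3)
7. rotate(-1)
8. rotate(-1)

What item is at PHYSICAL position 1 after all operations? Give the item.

Answer: B

Derivation:
After op 1 (swap(3, 2)): offset=0, physical=[A,B,D,C,E,F], logical=[A,B,D,C,E,F]
After op 2 (rotate(-2)): offset=4, physical=[A,B,D,C,E,F], logical=[E,F,A,B,D,C]
After op 3 (rotate(+2)): offset=0, physical=[A,B,D,C,E,F], logical=[A,B,D,C,E,F]
After op 4 (rotate(-3)): offset=3, physical=[A,B,D,C,E,F], logical=[C,E,F,A,B,D]
After op 5 (rotate(-3)): offset=0, physical=[A,B,D,C,E,F], logical=[A,B,D,C,E,F]
After op 6 (swap(4, 3)): offset=0, physical=[A,B,D,E,C,F], logical=[A,B,D,E,C,F]
After op 7 (rotate(-1)): offset=5, physical=[A,B,D,E,C,F], logical=[F,A,B,D,E,C]
After op 8 (rotate(-1)): offset=4, physical=[A,B,D,E,C,F], logical=[C,F,A,B,D,E]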